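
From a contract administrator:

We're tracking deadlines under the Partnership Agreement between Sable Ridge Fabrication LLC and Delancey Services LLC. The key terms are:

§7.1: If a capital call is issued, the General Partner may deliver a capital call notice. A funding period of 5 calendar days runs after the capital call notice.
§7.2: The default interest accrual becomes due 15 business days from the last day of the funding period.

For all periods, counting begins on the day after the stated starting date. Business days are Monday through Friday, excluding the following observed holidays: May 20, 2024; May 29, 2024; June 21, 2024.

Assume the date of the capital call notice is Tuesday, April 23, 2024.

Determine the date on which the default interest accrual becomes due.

May 17, 2024

Adding 5 calendar days to April 23, 2024 gives April 28, 2024, which is the last day of the funding period.
The date on which the default interest accrual becomes due: 15 business days after Sunday, April 28, 2024, skipping weekends — Apr 29, Apr 30, May 1, May 2, …, May 15, May 16, May 17 — lands on Friday, May 17, 2024.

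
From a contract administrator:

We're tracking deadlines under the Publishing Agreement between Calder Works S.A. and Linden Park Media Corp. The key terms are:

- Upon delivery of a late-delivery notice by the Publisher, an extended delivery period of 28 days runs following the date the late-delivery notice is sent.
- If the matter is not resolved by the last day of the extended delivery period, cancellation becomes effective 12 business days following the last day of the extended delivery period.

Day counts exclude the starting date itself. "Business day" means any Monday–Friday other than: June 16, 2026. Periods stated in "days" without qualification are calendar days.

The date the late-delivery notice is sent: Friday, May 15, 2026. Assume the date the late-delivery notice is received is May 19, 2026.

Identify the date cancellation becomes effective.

July 1, 2026

The last day of the extended delivery period: May 15, 2026 + 28 days = June 12, 2026.
From Friday, June 12, 2026, 12 business days (Jun 15, Jun 17, Jun 18, Jun 19, …, Jun 29, Jun 30, Jul 1, skipping weekends and the listed holiday on Jun 16) brings us to Wednesday, July 1, 2026, which is the date cancellation becomes effective.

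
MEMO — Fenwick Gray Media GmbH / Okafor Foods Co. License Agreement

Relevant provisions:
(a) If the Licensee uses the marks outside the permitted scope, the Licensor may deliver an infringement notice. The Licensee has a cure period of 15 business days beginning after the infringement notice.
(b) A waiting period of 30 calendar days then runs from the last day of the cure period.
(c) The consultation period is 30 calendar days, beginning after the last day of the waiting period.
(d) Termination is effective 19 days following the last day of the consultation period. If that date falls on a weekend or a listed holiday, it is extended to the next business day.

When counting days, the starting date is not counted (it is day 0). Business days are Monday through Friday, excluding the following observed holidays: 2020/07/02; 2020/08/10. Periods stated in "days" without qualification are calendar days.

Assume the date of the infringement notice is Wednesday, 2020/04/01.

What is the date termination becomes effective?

The last day of the cure period: counting 15 business days from Wednesday, 2020/04/01 (Apr 2, Apr 3, Apr 6, Apr 7, …, Apr 20, Apr 21, Apr 22, skipping weekends) reaches Wednesday, 2020/04/22.
The last day of the waiting period: 2020/04/22 + 30 days = 2020/05/22.
Adding 30 calendar days to 2020/05/22 gives 2020/06/21, which is the last day of the consultation period.
The date termination becomes effective: 19 calendar days after 2020/06/21 is 2020/07/10. 2020/07/10 is a Friday and is not a listed holiday, so no roll-forward applies.

2020/07/10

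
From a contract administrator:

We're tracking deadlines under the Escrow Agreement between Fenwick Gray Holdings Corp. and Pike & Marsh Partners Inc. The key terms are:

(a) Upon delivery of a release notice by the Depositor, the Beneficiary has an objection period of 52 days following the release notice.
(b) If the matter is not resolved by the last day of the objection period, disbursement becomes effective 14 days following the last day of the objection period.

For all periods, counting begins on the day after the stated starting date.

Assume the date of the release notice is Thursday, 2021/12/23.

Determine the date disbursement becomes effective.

2022/02/27

The last day of the objection period: 2021/12/23 + 52 days = 2022/02/13.
Adding 14 calendar days to 2022/02/13 gives 2022/02/27, which is the date disbursement becomes effective.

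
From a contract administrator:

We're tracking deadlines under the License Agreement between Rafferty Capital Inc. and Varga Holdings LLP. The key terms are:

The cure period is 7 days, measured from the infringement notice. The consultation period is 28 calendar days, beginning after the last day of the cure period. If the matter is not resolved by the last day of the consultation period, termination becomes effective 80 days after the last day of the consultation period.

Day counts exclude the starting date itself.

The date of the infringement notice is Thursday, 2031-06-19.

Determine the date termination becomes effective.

Adding 7 calendar days to 2031-06-19 gives 2031-06-26, which is the last day of the cure period.
Adding 28 calendar days to 2031-06-26 gives 2031-07-24, which is the last day of the consultation period.
Adding 80 calendar days to 2031-07-24 gives 2031-10-12, which is the date termination becomes effective.

2031-10-12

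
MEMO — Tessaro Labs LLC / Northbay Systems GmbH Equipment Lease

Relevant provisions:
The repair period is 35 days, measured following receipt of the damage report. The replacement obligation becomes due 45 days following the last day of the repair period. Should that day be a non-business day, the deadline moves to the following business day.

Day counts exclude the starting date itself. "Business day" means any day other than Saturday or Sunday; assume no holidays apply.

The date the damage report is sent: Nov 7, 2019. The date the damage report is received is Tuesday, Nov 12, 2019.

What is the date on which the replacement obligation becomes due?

Jan 31, 2020

The last day of the repair period: Nov 12, 2019 + 35 days = Dec 17, 2019.
The date on which the replacement obligation becomes due: 45 calendar days after Dec 17, 2019 is Jan 31, 2020. Jan 31, 2020 is a Friday, so no roll-forward applies.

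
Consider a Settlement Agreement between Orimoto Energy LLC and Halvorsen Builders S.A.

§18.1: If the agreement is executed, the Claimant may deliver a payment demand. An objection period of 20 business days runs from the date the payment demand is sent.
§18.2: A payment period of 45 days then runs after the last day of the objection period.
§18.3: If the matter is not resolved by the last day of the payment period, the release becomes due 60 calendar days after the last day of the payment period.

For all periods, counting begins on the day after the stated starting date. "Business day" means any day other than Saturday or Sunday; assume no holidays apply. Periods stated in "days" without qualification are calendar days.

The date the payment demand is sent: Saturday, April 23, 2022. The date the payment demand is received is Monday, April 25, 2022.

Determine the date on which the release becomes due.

From Saturday, April 23, 2022, 20 business days (Apr 25, Apr 26, Apr 27, Apr 28, …, May 18, May 19, May 20, skipping weekends) brings us to Friday, May 20, 2022, which is the last day of the objection period.
The last day of the payment period: May 20, 2022 + 45 days = July 4, 2022.
The date on which the release becomes due: 60 calendar days after July 4, 2022 is September 2, 2022.

September 2, 2022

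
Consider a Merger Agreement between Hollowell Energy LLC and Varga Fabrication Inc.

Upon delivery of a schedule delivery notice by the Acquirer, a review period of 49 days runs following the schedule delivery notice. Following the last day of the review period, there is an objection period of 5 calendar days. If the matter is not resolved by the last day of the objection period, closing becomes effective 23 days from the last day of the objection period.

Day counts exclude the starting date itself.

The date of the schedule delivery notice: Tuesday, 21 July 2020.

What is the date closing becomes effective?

6 October 2020

The last day of the review period: 21 July 2020 + 49 days = 8 September 2020.
Adding 5 calendar days to 8 September 2020 gives 13 September 2020, which is the last day of the objection period.
The date closing becomes effective: 13 September 2020 + 23 days = 6 October 2020.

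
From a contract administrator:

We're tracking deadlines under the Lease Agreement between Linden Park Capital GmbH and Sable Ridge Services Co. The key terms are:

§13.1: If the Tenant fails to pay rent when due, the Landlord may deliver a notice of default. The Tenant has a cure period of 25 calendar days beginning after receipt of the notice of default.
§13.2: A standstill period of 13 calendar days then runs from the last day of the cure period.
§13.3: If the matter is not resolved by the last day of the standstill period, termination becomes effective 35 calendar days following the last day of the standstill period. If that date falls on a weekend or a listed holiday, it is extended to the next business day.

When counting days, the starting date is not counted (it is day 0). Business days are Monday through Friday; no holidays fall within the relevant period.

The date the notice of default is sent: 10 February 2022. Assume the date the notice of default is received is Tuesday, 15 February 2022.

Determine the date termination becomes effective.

29 April 2022

Adding 25 calendar days to 15 February 2022 gives 12 March 2022, which is the last day of the cure period.
The last day of the standstill period: 12 March 2022 + 13 days = 25 March 2022.
Adding 35 calendar days to 25 March 2022 gives 29 April 2022, which is the date termination becomes effective. 29 April 2022 is a Friday, so no roll-forward applies.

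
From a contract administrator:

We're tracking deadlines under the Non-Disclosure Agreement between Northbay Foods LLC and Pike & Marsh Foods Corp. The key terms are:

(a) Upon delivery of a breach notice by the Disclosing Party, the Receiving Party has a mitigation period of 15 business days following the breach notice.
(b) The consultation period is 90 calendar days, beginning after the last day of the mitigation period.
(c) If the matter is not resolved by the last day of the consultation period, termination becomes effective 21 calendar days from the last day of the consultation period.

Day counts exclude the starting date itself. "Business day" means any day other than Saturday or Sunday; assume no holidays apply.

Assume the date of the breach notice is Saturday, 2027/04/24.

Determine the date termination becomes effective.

2027/09/02

The last day of the mitigation period: counting 15 business days from Saturday, 2027/04/24 (Apr 26, Apr 27, Apr 28, Apr 29, …, May 12, May 13, May 14, skipping weekends) reaches Friday, 2027/05/14.
The last day of the consultation period: 90 calendar days after 2027/05/14 is 2027/08/12.
The date termination becomes effective: 21 calendar days after 2027/08/12 is 2027/09/02.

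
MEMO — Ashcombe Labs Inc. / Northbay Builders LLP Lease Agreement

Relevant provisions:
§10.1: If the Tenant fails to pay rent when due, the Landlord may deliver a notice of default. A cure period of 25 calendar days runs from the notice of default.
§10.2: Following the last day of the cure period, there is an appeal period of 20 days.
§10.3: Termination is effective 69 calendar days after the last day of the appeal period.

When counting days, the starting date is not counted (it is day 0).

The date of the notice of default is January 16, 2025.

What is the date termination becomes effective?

Adding 25 calendar days to January 16, 2025 gives February 10, 2025, which is the last day of the cure period.
The last day of the appeal period: 20 calendar days after February 10, 2025 is March 2, 2025.
Adding 69 calendar days to March 2, 2025 gives May 10, 2025, which is the date termination becomes effective.

May 10, 2025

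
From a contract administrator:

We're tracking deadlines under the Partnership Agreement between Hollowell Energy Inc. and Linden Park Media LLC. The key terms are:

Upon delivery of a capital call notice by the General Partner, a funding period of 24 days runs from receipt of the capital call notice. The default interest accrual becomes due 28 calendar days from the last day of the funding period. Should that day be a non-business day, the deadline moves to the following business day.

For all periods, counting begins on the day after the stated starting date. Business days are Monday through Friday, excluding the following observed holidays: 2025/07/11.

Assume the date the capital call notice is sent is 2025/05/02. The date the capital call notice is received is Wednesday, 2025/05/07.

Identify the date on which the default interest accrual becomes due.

2025/06/30

Adding 24 calendar days to 2025/05/07 gives 2025/05/31, which is the last day of the funding period.
The date on which the default interest accrual becomes due: 2025/05/31 + 28 days = 2025/06/28. That falls on a Saturday, so it rolls to the next business day, Monday, 2025/06/30.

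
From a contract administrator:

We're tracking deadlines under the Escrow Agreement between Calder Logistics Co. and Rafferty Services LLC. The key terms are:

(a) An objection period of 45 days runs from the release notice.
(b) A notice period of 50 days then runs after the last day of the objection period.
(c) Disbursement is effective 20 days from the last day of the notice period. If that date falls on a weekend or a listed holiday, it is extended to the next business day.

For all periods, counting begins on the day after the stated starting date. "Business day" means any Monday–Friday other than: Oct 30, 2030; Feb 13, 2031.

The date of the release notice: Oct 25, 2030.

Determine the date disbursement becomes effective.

The last day of the objection period: Oct 25, 2030 + 45 days = Dec 9, 2030.
Adding 50 calendar days to Dec 9, 2030 gives Jan 28, 2031, which is the last day of the notice period.
The date disbursement becomes effective: 20 calendar days after Jan 28, 2031 is Feb 17, 2031. Feb 17, 2031 is a Monday and is not a listed holiday, so no roll-forward applies.

Feb 17, 2031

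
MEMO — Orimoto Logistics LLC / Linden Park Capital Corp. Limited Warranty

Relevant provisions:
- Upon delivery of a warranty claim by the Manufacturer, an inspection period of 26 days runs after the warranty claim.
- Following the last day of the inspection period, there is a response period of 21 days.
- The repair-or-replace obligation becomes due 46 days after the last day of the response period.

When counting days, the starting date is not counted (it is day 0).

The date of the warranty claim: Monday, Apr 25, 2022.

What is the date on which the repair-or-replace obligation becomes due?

Jul 27, 2022

The last day of the inspection period: Apr 25, 2022 + 26 days = May 21, 2022.
The last day of the response period: 21 calendar days after May 21, 2022 is Jun 11, 2022.
The date on which the repair-or-replace obligation becomes due: 46 calendar days after Jun 11, 2022 is Jul 27, 2022.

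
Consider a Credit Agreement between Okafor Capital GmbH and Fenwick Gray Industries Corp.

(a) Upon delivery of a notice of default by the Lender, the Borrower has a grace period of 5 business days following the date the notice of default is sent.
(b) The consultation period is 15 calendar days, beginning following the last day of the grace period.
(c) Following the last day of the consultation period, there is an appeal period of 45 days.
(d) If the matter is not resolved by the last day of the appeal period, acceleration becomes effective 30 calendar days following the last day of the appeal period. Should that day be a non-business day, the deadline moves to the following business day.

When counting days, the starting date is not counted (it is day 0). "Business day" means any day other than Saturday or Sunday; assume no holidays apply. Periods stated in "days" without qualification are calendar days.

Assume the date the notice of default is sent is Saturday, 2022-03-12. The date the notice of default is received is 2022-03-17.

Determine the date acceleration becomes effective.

From Saturday, 2022-03-12, 5 business days (Mar 14, Mar 15, Mar 16, Mar 17, Mar 18, skipping weekends) brings us to Friday, 2022-03-18, which is the last day of the grace period.
The last day of the consultation period: 15 calendar days after 2022-03-18 is 2022-04-02.
The last day of the appeal period: 45 calendar days after 2022-04-02 is 2022-05-17.
The date acceleration becomes effective: 2022-05-17 + 30 days = 2022-06-16. 2022-06-16 is a Thursday, so no roll-forward applies.

2022-06-16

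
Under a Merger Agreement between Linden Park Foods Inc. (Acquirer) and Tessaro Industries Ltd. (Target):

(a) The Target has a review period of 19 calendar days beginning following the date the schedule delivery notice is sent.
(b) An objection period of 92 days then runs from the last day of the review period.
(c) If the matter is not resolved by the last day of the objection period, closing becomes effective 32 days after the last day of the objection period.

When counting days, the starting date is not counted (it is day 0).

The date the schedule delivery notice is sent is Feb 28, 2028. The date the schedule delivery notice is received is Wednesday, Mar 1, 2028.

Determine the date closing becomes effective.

The last day of the review period: 19 calendar days after Feb 28, 2028 is Mar 18, 2028.
The last day of the objection period: 92 calendar days after Mar 18, 2028 is Jun 18, 2028.
The date closing becomes effective: 32 calendar days after Jun 18, 2028 is Jul 20, 2028.

Jul 20, 2028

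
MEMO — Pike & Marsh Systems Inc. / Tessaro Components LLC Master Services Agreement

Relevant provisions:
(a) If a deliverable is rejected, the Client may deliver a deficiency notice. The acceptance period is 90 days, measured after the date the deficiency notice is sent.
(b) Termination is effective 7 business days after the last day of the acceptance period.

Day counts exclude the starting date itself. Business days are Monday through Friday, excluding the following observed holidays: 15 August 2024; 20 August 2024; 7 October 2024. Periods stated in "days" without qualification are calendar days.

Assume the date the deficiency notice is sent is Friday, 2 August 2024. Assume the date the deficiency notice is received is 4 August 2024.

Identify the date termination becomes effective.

11 November 2024

The last day of the acceptance period: 90 calendar days after 2 August 2024 is 31 October 2024.
The date termination becomes effective: 7 business days after Thursday, 31 October 2024, skipping weekends — Nov 1, Nov 4, Nov 5, Nov 6, Nov 7, Nov 8, Nov 11 — lands on Monday, 11 November 2024.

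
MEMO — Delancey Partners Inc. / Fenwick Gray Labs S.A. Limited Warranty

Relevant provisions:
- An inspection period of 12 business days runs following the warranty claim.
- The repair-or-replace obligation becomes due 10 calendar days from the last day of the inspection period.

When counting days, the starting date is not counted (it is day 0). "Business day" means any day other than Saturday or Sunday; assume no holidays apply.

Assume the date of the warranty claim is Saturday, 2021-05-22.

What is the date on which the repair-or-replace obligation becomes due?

2021-06-18

The last day of the inspection period: counting 12 business days from Saturday, 2021-05-22 (May 24, May 25, May 26, May 27, …, Jun 4, Jun 7, Jun 8, skipping weekends) reaches Tuesday, 2021-06-08.
Adding 10 calendar days to 2021-06-08 gives 2021-06-18, which is the date on which the repair-or-replace obligation becomes due.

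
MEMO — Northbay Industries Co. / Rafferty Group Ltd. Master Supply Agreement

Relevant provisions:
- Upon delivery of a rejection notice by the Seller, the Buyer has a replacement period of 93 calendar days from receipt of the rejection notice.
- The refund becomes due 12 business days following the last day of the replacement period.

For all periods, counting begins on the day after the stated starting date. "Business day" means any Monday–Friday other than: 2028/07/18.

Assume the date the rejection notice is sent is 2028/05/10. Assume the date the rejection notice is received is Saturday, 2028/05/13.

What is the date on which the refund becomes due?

2028/08/30

Adding 93 calendar days to 2028/05/13 gives 2028/08/14, which is the last day of the replacement period.
From Monday, 2028/08/14, 12 business days (Aug 15, Aug 16, Aug 17, Aug 18, …, Aug 28, Aug 29, Aug 30, skipping weekends) brings us to Wednesday, 2028/08/30, which is the date on which the refund becomes due.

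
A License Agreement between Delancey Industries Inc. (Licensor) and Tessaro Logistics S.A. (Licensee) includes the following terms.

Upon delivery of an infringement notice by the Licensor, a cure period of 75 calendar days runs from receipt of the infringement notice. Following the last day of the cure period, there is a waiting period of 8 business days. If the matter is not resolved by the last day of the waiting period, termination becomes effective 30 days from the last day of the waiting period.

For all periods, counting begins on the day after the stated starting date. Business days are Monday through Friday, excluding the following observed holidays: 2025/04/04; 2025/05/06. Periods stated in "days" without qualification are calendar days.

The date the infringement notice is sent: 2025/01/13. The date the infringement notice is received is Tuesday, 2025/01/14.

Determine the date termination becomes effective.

2025/05/10

The last day of the cure period: 75 calendar days after 2025/01/14 is 2025/03/30.
The last day of the waiting period: 8 business days after Sunday, 2025/03/30, skipping weekends and the listed holiday on Apr 4 — Mar 31, Apr 1, Apr 2, Apr 3, Apr 7, Apr 8, Apr 9, Apr 10 — lands on Thursday, 2025/04/10.
Adding 30 calendar days to 2025/04/10 gives 2025/05/10, which is the date termination becomes effective.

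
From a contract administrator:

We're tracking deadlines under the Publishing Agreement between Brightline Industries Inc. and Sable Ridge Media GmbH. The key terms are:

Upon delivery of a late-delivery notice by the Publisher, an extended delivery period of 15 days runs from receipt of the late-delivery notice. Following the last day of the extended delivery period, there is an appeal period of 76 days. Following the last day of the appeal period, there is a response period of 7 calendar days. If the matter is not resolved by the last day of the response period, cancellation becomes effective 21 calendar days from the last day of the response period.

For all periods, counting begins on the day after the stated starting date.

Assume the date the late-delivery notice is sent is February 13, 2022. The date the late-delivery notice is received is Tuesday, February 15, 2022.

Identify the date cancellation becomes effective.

The last day of the extended delivery period: 15 calendar days after February 15, 2022 is March 2, 2022.
The last day of the appeal period: 76 calendar days after March 2, 2022 is May 17, 2022.
The last day of the response period: 7 calendar days after May 17, 2022 is May 24, 2022.
The date cancellation becomes effective: 21 calendar days after May 24, 2022 is June 14, 2022.

June 14, 2022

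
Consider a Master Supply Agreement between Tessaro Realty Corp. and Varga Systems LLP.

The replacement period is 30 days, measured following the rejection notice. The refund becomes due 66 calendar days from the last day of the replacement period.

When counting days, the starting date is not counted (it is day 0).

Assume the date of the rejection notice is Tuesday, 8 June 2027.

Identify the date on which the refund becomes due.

The last day of the replacement period: 8 June 2027 + 30 days = 8 July 2027.
The date on which the refund becomes due: 8 July 2027 + 66 days = 12 September 2027.

12 September 2027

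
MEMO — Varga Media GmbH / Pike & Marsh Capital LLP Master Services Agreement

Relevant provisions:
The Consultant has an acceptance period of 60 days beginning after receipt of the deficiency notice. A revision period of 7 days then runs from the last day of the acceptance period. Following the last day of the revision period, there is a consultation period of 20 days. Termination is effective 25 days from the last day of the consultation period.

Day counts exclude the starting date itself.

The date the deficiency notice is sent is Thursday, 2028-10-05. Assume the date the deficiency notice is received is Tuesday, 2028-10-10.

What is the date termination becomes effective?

Adding 60 calendar days to 2028-10-10 gives 2028-12-09, which is the last day of the acceptance period.
The last day of the revision period: 7 calendar days after 2028-12-09 is 2028-12-16.
Adding 20 calendar days to 2028-12-16 gives 2029-01-05, which is the last day of the consultation period.
The date termination becomes effective: 2029-01-05 + 25 days = 2029-01-30.

2029-01-30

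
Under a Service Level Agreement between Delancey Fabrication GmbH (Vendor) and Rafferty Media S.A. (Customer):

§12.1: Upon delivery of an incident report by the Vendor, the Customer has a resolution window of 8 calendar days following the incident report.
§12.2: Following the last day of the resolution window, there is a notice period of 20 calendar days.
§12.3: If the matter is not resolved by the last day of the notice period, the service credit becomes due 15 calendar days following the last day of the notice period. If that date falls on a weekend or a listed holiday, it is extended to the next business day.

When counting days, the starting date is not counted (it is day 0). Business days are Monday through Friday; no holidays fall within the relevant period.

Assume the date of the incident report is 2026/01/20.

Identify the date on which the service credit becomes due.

The last day of the resolution window: 2026/01/20 + 8 days = 2026/01/28.
The last day of the notice period: 2026/01/28 + 20 days = 2026/02/17.
Adding 15 calendar days to 2026/02/17 gives 2026/03/04, which is the date on which the service credit becomes due. 2026/03/04 is a Wednesday, so no roll-forward applies.

2026/03/04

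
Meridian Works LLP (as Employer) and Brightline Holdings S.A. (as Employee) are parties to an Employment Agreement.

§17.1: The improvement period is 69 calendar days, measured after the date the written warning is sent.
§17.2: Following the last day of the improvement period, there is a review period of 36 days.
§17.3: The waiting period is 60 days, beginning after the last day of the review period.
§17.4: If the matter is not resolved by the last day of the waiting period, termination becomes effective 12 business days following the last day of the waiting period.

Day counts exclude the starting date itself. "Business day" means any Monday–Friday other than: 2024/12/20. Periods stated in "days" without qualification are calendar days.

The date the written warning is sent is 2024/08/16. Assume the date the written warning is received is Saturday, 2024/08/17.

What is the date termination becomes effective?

2025/02/13

The last day of the improvement period: 69 calendar days after 2024/08/16 is 2024/10/24.
Adding 36 calendar days to 2024/10/24 gives 2024/11/29, which is the last day of the review period.
The last day of the waiting period: 2024/11/29 + 60 days = 2025/01/28.
The date termination becomes effective: counting 12 business days from Tuesday, 2025/01/28 (Jan 29, Jan 30, Jan 31, Feb 3, …, Feb 11, Feb 12, Feb 13, skipping weekends) reaches Thursday, 2025/02/13.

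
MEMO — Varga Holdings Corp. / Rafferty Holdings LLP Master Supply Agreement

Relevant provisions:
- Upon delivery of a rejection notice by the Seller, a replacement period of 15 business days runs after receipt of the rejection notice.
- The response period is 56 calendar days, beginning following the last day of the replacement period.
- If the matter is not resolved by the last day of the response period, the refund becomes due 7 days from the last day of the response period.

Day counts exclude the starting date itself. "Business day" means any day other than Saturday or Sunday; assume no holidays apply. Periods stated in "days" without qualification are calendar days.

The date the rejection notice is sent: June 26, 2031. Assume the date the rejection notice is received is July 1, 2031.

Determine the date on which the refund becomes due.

September 23, 2031

The last day of the replacement period: 15 business days after Tuesday, July 1, 2031, skipping weekends — Jul 2, Jul 3, Jul 4, Jul 7, …, Jul 18, Jul 21, Jul 22 — lands on Tuesday, July 22, 2031.
The last day of the response period: 56 calendar days after July 22, 2031 is September 16, 2031.
The date on which the refund becomes due: September 16, 2031 + 7 days = September 23, 2031.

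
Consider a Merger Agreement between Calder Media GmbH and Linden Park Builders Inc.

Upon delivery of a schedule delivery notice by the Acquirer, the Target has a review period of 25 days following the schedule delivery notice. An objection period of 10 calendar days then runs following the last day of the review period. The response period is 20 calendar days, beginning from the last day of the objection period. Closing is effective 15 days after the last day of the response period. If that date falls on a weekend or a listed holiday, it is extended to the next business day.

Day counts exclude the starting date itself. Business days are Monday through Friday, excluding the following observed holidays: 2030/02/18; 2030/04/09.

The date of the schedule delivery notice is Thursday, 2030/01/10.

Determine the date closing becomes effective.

Adding 25 calendar days to 2030/01/10 gives 2030/02/04, which is the last day of the review period.
The last day of the objection period: 10 calendar days after 2030/02/04 is 2030/02/14.
The last day of the response period: 20 calendar days after 2030/02/14 is 2030/03/06.
The date closing becomes effective: 2030/03/06 + 15 days = 2030/03/21. 2030/03/21 is a Thursday and is not a listed holiday, so no roll-forward applies.

2030/03/21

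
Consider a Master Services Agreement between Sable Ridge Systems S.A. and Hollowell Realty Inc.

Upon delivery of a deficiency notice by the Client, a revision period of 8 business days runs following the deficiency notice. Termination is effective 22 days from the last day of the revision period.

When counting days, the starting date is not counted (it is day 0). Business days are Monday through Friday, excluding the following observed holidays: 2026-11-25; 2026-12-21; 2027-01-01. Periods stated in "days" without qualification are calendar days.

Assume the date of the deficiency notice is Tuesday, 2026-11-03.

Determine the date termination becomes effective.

From Tuesday, 2026-11-03, 8 business days (Nov 4, Nov 5, Nov 6, Nov 9, Nov 10, Nov 11, Nov 12, Nov 13, skipping weekends) brings us to Friday, 2026-11-13, which is the last day of the revision period.
The date termination becomes effective: 2026-11-13 + 22 days = 2026-12-05.

2026-12-05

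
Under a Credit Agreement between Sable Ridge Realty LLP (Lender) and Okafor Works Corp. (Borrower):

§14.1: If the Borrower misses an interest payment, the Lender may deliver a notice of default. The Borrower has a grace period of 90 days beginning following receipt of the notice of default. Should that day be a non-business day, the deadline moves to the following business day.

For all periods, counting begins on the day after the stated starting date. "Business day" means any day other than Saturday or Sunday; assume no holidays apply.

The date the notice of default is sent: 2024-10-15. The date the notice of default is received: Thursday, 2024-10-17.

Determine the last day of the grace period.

2025-01-15

The last day of the grace period: 2024-10-17 + 90 days = 2025-01-15. 2025-01-15 is a Wednesday, so no roll-forward applies.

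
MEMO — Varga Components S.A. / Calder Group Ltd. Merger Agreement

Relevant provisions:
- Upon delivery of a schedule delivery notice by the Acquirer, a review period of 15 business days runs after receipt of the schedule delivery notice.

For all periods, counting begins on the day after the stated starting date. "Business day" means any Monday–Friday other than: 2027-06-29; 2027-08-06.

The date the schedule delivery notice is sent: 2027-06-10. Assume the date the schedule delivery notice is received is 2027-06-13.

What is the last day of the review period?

From Sunday, 2027-06-13, 15 business days (Jun 14, Jun 15, Jun 16, Jun 17, …, Jul 1, Jul 2, Jul 5, skipping weekends and the listed holiday on Jun 29) brings us to Monday, 2027-07-05, which is the last day of the review period.

2027-07-05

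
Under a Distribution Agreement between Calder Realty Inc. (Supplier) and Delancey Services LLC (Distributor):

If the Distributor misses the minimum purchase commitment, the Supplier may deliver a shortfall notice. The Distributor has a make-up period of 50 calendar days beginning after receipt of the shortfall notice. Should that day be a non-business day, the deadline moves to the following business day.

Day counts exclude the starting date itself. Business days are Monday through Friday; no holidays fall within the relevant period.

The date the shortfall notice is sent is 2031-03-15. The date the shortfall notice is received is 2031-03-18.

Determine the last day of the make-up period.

2031-05-07

The last day of the make-up period: 2031-03-18 + 50 days = 2031-05-07. 2031-05-07 is a Wednesday, so no roll-forward applies.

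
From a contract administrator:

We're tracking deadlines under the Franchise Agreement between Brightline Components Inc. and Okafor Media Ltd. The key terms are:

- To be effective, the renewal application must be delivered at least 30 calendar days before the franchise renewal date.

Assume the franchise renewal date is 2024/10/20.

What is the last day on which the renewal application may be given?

2024/10/20 minus 30 days is 2024/09/20.

2024/09/20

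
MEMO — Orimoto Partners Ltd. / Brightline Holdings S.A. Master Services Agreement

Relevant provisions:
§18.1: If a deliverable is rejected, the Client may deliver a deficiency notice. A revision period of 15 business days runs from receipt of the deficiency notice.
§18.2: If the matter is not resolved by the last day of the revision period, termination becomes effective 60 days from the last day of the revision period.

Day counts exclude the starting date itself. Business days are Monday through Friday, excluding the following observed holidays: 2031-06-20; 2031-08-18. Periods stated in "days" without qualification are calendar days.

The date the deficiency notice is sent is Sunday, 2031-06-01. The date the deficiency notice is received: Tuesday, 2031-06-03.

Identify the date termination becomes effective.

2031-08-24

The last day of the revision period: 15 business days after Tuesday, 2031-06-03, skipping weekends and the listed holiday on Jun 20 — Jun 4, Jun 5, Jun 6, Jun 9, …, Jun 23, Jun 24, Jun 25 — lands on Wednesday, 2031-06-25.
The date termination becomes effective: 60 calendar days after 2031-06-25 is 2031-08-24.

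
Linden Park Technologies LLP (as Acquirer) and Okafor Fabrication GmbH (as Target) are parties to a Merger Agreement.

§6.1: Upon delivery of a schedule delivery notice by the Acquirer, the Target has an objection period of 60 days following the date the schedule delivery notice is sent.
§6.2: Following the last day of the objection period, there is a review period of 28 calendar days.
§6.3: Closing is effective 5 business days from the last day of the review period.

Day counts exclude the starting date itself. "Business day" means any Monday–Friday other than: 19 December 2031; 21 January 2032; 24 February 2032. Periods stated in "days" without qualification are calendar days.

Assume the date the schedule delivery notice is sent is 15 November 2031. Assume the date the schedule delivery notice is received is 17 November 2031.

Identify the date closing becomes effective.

The last day of the objection period: 15 November 2031 + 60 days = 14 January 2032.
Adding 28 calendar days to 14 January 2032 gives 11 February 2032, which is the last day of the review period.
From Wednesday, 11 February 2032, 5 business days (Feb 12, Feb 13, Feb 16, Feb 17, Feb 18, skipping weekends) brings us to Wednesday, 18 February 2032, which is the date closing becomes effective.

18 February 2032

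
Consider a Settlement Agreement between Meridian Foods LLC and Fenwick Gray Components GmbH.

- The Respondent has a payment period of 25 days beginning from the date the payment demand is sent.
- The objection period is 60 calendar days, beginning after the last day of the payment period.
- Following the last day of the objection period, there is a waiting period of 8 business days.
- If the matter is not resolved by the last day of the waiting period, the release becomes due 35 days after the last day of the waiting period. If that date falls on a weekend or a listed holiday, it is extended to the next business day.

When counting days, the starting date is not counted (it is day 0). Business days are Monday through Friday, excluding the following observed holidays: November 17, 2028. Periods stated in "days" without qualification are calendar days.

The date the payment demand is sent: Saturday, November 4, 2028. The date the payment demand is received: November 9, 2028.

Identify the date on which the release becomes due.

The last day of the payment period: 25 calendar days after November 4, 2028 is November 29, 2028.
The last day of the objection period: 60 calendar days after November 29, 2028 is January 28, 2029.
The last day of the waiting period: 8 business days after Sunday, January 28, 2029, skipping weekends — Jan 29, Jan 30, Jan 31, Feb 1, Feb 2, Feb 5, Feb 6, Feb 7 — lands on Wednesday, February 7, 2029.
The date on which the release becomes due: February 7, 2029 + 35 days = March 14, 2029. March 14, 2029 is a Wednesday and is not a listed holiday, so no roll-forward applies.

March 14, 2029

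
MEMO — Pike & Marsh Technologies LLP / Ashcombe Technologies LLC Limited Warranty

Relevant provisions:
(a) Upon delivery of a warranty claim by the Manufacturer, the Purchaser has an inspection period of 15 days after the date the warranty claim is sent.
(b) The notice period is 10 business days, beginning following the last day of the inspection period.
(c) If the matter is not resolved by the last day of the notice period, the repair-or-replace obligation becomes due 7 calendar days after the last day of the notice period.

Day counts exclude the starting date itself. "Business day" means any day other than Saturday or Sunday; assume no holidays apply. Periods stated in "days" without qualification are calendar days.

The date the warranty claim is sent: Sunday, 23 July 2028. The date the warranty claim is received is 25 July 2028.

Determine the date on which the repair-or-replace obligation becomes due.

28 August 2028

The last day of the inspection period: 15 calendar days after 23 July 2028 is 7 August 2028.
From Monday, 7 August 2028, 10 business days (Aug 8, Aug 9, Aug 10, Aug 11, Aug 14, Aug 15, Aug 16, Aug 17, Aug 18, Aug 21, skipping weekends) brings us to Monday, 21 August 2028, which is the last day of the notice period.
The date on which the repair-or-replace obligation becomes due: 7 calendar days after 21 August 2028 is 28 August 2028.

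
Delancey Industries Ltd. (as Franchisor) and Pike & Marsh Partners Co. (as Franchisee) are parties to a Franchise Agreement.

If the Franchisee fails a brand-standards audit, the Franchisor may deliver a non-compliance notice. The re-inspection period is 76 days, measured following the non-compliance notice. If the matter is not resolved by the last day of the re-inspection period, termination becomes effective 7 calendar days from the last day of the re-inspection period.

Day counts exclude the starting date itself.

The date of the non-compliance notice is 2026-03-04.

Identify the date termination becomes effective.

The last day of the re-inspection period: 76 calendar days after 2026-03-04 is 2026-05-19.
Adding 7 calendar days to 2026-05-19 gives 2026-05-26, which is the date termination becomes effective.

2026-05-26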